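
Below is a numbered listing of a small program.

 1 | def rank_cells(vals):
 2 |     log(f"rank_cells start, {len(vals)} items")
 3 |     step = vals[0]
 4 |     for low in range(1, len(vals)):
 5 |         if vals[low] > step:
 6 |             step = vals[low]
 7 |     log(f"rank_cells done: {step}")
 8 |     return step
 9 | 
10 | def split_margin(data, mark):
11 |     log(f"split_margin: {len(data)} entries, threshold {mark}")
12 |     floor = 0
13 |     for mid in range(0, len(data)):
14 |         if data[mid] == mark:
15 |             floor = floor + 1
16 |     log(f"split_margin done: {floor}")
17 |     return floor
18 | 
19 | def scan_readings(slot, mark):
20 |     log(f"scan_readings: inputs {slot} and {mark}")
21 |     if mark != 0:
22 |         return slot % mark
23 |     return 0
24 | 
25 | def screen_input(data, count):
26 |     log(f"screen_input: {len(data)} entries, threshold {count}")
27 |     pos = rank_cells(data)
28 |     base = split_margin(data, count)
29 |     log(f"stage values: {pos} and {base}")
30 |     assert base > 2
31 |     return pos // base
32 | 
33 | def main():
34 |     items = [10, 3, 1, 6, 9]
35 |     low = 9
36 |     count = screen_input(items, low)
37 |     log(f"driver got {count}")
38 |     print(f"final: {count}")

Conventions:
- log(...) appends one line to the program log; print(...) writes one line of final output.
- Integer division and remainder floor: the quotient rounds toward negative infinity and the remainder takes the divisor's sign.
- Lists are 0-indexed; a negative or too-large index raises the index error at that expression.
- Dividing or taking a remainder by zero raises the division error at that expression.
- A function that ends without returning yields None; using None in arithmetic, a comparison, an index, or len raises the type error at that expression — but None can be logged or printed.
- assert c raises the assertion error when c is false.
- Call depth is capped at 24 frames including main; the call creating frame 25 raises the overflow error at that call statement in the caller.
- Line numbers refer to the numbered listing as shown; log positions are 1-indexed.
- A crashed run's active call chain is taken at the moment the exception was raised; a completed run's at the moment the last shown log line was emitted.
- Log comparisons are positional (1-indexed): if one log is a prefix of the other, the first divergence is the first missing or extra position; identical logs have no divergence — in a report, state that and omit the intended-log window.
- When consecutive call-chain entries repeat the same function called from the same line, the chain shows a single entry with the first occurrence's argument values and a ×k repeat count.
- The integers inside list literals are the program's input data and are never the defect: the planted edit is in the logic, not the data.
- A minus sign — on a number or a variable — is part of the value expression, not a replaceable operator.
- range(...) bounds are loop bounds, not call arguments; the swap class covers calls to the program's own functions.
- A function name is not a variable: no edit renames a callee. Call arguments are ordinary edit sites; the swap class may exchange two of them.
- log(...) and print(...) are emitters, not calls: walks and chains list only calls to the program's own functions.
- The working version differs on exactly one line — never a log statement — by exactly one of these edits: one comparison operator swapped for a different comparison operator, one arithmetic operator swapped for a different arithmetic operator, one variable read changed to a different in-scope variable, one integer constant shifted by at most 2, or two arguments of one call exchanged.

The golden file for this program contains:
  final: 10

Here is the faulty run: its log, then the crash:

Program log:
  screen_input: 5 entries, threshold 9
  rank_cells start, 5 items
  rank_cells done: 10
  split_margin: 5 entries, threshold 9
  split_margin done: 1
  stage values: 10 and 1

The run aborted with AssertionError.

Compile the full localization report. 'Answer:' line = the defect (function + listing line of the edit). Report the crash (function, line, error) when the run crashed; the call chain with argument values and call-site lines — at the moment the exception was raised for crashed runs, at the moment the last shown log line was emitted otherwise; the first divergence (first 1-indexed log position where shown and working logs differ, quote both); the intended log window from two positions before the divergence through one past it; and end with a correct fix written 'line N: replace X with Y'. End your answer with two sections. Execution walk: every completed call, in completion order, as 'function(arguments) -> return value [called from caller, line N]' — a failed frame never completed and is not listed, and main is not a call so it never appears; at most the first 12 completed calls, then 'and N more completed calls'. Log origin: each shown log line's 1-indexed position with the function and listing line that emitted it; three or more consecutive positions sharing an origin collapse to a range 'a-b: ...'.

Answer: the defect is in screen_input at line 30.
Key observation: Only 6 log lines were emitted before the run died; the intended continuation was 'driver got 10'.
Crash: screen_input, line 30, AssertionError.
Call chain: main -> screen_input([10, 3, 1, 6, 9], 9) (called at line 36).
First divergence: position 7 — after 6 matching lines the faulty run goes silent; intended next line 'driver got 10'.
Intended log window:
  5: split_margin done: 1
  6: stage values: 10 and 1
  7: driver got 10
Execution walk:
  rank_cells([10, 3, 1, 6, 9]) -> 10  [called from screen_input, line 27]
  split_margin([10, 3, 1, 6, 9], 9) -> 1  [called from screen_input, line 28]
Log line origins:
  1: logged in screen_input at line 26
  2: logged in rank_cells at line 2
  3: logged in rank_cells at line 7
  4: logged in split_margin at line 11
  5: logged in split_margin at line 16
  6: logged in screen_input at line 29
A correct fix: line 30: replace `2` with `0`.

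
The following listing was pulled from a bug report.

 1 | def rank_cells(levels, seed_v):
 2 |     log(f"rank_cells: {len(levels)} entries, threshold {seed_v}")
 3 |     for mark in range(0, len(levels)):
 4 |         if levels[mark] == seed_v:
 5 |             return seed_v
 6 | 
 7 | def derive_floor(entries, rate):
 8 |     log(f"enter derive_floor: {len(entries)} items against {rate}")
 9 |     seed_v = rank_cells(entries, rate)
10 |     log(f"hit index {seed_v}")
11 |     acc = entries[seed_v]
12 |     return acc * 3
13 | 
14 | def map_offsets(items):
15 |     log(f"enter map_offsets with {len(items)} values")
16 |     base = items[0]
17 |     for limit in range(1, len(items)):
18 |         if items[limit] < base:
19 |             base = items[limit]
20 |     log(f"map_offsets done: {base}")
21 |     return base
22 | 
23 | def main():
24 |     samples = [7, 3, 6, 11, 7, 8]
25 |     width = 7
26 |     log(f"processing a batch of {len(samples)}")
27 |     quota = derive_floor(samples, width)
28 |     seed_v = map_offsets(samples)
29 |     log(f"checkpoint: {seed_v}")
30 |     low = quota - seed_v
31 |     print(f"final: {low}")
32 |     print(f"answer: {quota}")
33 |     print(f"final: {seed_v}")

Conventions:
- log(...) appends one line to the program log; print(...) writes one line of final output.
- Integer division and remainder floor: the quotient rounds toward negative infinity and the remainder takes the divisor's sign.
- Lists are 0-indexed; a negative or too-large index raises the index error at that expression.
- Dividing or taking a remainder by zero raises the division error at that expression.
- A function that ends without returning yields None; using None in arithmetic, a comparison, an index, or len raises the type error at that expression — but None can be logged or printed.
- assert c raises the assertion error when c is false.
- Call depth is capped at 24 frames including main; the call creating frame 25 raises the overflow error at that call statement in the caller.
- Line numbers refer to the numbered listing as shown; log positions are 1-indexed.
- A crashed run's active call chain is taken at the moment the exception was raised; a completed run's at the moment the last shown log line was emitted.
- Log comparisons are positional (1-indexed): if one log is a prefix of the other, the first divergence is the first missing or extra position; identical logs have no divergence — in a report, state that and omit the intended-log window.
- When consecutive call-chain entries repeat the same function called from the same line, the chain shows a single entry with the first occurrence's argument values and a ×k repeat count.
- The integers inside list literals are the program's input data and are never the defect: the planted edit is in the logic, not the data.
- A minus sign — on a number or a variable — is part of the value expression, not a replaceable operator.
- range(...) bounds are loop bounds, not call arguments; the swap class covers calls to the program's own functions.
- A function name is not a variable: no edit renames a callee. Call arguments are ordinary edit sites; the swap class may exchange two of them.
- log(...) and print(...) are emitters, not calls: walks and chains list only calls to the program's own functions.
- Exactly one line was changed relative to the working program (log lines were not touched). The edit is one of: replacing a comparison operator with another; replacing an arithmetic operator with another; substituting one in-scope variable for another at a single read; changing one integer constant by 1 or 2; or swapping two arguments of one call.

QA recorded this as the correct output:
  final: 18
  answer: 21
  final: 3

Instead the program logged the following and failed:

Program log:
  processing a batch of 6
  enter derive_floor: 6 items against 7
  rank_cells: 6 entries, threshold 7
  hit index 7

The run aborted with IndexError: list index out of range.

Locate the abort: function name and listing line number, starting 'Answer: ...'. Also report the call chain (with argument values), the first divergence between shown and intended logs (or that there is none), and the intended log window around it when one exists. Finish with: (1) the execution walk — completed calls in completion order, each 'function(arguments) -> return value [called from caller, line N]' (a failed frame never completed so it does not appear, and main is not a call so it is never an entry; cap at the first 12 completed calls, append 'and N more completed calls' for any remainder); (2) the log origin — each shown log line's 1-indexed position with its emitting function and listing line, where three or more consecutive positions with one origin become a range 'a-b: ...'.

Answer: the error was raised in derive_floor, line 11.
Key observation: The earliest visible damage is log position 4 — 'hit index 7' rather than the intended 'hit index 0'.
Call chain: main -> derive_floor([7, 3, 6, 11, 7, 8], 7) (called at line 27).
First divergence: at position 4 the run shows 'hit index 7' where the working version logs 'hit index 0'.
Intended log window:
  2: enter derive_floor: 6 items against 7
  3: rank_cells: 6 entries, threshold 7
  4: hit index 0
  5: enter map_offsets with 6 values
Execution walk:
  rank_cells([7, 3, 6, 11, 7, 8], 7) -> 7  [called from derive_floor, line 9]
Log line origins:
  1 — main, line 26
  2 — derive_floor, line 8
  3 — rank_cells, line 2
  4 — derive_floor, line 10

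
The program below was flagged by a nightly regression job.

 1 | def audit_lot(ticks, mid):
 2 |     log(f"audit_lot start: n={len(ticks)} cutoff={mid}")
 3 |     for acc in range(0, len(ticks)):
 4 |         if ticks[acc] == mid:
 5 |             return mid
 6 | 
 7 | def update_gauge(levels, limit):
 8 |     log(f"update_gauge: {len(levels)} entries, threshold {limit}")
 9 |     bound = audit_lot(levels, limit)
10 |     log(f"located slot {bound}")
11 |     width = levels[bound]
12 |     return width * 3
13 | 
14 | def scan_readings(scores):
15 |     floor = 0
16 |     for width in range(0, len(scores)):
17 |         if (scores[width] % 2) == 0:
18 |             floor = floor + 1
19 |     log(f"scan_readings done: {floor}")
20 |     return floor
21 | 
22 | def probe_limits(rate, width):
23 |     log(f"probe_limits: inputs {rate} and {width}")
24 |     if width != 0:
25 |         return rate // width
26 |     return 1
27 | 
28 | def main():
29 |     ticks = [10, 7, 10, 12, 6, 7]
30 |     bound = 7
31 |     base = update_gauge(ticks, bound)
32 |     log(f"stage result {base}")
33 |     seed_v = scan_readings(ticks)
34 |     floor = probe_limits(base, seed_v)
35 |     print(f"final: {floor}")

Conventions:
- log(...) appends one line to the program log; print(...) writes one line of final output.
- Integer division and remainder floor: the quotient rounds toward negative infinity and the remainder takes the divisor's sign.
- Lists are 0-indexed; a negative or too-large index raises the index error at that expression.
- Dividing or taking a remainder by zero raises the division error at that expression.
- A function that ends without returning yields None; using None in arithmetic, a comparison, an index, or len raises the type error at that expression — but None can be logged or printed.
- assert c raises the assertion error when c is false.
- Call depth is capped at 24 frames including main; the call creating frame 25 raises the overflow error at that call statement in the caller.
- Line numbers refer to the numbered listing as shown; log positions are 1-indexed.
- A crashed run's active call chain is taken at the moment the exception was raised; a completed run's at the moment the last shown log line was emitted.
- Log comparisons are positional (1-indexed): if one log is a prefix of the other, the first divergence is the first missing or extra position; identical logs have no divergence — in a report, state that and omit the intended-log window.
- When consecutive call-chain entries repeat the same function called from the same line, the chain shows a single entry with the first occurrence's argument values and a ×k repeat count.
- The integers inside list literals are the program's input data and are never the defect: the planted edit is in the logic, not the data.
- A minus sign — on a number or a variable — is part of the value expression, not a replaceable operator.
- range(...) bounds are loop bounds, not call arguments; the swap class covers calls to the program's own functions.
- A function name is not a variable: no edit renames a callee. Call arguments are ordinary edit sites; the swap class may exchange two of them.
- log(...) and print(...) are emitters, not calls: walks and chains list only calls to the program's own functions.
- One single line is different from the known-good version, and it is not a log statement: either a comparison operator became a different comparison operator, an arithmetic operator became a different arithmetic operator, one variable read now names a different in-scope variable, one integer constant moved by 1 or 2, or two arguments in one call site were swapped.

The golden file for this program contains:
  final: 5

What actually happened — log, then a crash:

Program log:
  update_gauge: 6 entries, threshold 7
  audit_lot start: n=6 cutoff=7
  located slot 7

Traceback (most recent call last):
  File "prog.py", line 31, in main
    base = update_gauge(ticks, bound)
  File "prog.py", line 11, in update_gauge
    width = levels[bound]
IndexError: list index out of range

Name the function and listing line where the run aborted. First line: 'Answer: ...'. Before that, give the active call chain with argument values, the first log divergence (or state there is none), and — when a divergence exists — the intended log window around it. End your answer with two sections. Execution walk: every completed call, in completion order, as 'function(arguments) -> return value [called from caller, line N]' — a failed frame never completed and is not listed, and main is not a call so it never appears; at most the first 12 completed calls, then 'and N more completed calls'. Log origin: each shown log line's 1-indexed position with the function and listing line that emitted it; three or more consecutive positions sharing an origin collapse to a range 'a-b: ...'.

Answer: the error was raised in update_gauge, line 11.
The tell: At log position 3 the runs split — shown 'located slot 7', but the working version logs 'located slot 1'.
Call chain: main -> update_gauge([10, 7, 10, 12, 6, 7], 7) (called at line 31).
First divergence: position 3; shown 'located slot 7' vs intended 'located slot 1'.
Intended log window:
  1: update_gauge: 6 entries, threshold 7
  2: audit_lot start: n=6 cutoff=7
  3: located slot 1
  4: stage result 21
Execution walk:
  audit_lot([10, 7, 10, 12, 6, 7], 7) -> 7  [called from update_gauge, line 9]
Log origins:
  1: emitted by update_gauge (line 8)
  2: emitted by audit_lot (line 2)
  3: emitted by update_gauge (line 10)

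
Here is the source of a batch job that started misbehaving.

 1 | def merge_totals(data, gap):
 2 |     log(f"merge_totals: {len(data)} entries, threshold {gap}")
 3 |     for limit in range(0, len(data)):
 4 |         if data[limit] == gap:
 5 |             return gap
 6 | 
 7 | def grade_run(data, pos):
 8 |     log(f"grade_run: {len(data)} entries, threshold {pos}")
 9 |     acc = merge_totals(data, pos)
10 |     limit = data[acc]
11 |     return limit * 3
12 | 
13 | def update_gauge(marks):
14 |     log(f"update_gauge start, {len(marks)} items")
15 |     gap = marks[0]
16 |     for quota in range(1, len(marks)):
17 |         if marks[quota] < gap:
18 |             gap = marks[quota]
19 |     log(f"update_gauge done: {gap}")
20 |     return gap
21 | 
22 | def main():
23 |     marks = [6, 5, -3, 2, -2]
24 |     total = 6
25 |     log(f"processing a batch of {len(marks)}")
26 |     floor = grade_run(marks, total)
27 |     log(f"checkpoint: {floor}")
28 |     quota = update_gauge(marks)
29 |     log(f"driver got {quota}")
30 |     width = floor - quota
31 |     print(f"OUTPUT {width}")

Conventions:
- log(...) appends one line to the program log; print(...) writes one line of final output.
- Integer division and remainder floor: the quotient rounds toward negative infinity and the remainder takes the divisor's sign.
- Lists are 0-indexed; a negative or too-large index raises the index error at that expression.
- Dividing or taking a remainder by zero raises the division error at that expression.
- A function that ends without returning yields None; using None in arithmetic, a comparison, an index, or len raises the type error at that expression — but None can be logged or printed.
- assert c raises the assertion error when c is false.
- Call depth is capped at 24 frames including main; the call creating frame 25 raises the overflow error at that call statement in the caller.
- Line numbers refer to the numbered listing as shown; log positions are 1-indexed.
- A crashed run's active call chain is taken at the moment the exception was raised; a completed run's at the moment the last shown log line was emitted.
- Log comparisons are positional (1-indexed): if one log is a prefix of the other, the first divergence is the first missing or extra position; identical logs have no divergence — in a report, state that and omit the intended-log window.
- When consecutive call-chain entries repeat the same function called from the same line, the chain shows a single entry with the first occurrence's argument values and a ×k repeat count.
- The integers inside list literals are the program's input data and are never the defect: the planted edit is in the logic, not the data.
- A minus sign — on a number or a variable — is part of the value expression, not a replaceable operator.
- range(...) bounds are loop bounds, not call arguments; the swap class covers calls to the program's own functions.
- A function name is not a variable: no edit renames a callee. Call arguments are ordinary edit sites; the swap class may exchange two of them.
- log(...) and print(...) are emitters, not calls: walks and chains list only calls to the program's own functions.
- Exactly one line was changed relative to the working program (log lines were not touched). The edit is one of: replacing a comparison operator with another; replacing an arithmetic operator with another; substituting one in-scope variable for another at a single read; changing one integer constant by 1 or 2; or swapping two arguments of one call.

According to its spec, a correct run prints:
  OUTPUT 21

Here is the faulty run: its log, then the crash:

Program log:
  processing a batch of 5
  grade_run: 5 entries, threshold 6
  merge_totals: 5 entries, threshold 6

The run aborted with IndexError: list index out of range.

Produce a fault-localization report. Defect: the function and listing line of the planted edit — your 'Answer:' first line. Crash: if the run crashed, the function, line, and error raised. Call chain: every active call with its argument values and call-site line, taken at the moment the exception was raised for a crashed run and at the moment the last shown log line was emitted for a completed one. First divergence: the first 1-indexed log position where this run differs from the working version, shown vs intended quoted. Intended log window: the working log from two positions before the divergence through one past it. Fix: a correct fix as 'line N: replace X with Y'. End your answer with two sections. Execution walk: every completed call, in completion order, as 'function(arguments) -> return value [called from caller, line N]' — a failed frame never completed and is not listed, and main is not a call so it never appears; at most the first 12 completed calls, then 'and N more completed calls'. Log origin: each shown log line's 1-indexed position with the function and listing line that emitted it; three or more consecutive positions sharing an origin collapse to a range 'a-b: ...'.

Answer: the defect is in merge_totals at line 5.
Core observation: The shown log is a 3-line prefix of the intended one, whose next entry is 'checkpoint: 18'.
Crash: grade_run, line 10, IndexError.
Call chain: main -> grade_run([6, 5, -3, 2, -2], 6) (called at line 26).
First divergence: position 4 — the faulty run's log ends after 3 lines; the working version continues with 'checkpoint: 18'.
Intended log window:
  2: grade_run: 5 entries, threshold 6
  3: merge_totals: 5 entries, threshold 6
  4: checkpoint: 18
  5: update_gauge start, 5 items
Execution walk:
  merge_totals([6, 5, -3, 2, -2], 6) -> 6  [called from grade_run, line 9]
Log origin:
  1 — main, line 25
  2 — grade_run, line 8
  3 — merge_totals, line 2
A correct fix: line 5: replace `gap` with `limit`.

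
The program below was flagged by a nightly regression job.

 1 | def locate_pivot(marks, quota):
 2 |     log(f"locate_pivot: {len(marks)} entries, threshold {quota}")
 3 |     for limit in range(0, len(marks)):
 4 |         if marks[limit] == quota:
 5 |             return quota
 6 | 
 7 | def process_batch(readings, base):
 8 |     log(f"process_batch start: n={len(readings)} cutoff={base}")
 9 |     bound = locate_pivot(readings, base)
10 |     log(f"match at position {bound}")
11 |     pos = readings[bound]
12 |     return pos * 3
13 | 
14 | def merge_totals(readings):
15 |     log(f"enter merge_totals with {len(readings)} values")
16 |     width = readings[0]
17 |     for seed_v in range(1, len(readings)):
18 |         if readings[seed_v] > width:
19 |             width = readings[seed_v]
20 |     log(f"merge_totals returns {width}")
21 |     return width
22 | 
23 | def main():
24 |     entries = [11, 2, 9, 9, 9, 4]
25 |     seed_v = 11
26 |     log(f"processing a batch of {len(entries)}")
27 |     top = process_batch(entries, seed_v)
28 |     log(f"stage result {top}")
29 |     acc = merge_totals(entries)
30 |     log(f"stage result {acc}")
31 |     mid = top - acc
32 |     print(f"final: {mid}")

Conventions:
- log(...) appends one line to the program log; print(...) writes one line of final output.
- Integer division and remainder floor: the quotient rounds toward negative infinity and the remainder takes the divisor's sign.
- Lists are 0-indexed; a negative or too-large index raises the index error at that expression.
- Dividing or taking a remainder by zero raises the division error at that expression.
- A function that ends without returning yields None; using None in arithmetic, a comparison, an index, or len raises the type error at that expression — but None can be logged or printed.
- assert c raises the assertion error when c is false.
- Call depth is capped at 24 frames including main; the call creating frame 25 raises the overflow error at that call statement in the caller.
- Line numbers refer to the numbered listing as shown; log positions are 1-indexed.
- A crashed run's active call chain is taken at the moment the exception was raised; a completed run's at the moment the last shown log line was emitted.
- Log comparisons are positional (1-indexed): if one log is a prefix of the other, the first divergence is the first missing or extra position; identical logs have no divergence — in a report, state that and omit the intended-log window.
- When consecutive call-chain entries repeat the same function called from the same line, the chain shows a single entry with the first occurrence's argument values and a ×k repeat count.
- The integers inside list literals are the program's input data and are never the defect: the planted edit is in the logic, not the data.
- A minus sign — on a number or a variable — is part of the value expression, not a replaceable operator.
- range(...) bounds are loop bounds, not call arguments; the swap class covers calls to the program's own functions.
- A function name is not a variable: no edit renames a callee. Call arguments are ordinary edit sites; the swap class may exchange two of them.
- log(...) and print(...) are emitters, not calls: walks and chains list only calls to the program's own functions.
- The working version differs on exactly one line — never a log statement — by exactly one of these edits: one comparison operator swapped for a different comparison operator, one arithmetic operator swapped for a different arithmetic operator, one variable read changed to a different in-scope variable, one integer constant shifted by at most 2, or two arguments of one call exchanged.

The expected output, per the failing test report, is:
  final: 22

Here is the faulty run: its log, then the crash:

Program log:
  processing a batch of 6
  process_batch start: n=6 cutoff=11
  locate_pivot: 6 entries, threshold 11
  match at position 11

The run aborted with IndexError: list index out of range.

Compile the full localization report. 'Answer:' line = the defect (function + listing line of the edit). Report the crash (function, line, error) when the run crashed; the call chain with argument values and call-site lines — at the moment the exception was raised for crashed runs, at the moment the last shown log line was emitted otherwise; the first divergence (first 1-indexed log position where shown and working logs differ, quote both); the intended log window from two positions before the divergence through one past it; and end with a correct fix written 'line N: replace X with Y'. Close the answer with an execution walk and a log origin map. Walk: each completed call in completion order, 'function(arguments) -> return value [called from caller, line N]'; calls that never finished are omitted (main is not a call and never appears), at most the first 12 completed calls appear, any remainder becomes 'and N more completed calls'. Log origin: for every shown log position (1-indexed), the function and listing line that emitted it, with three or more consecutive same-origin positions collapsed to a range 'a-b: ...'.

Answer: the defect is in locate_pivot at line 5.
The tell: Log line 4 is where behavior first shows: 'match at position 11' appears instead of 'match at position 0'.
Crash: process_batch, line 11, IndexError.
Call chain: main -> process_batch([11, 2, 9, 9, 9, 4], 11) (called at line 27).
First divergence: at position 4 the run shows 'match at position 11' where the working version logs 'match at position 0'.
Intended log window:
  2: process_batch start: n=6 cutoff=11
  3: locate_pivot: 6 entries, threshold 11
  4: match at position 0
  5: stage result 33
Execution walk:
  locate_pivot([11, 2, 9, 9, 9, 4], 11) -> 11  [called from process_batch, line 9]
Origin of each log line:
  1: emitted by main (line 26)
  2: emitted by process_batch (line 8)
  3: emitted by locate_pivot (line 2)
  4: emitted by process_batch (line 10)
A correct fix: line 5: replace `quota` with `limit`.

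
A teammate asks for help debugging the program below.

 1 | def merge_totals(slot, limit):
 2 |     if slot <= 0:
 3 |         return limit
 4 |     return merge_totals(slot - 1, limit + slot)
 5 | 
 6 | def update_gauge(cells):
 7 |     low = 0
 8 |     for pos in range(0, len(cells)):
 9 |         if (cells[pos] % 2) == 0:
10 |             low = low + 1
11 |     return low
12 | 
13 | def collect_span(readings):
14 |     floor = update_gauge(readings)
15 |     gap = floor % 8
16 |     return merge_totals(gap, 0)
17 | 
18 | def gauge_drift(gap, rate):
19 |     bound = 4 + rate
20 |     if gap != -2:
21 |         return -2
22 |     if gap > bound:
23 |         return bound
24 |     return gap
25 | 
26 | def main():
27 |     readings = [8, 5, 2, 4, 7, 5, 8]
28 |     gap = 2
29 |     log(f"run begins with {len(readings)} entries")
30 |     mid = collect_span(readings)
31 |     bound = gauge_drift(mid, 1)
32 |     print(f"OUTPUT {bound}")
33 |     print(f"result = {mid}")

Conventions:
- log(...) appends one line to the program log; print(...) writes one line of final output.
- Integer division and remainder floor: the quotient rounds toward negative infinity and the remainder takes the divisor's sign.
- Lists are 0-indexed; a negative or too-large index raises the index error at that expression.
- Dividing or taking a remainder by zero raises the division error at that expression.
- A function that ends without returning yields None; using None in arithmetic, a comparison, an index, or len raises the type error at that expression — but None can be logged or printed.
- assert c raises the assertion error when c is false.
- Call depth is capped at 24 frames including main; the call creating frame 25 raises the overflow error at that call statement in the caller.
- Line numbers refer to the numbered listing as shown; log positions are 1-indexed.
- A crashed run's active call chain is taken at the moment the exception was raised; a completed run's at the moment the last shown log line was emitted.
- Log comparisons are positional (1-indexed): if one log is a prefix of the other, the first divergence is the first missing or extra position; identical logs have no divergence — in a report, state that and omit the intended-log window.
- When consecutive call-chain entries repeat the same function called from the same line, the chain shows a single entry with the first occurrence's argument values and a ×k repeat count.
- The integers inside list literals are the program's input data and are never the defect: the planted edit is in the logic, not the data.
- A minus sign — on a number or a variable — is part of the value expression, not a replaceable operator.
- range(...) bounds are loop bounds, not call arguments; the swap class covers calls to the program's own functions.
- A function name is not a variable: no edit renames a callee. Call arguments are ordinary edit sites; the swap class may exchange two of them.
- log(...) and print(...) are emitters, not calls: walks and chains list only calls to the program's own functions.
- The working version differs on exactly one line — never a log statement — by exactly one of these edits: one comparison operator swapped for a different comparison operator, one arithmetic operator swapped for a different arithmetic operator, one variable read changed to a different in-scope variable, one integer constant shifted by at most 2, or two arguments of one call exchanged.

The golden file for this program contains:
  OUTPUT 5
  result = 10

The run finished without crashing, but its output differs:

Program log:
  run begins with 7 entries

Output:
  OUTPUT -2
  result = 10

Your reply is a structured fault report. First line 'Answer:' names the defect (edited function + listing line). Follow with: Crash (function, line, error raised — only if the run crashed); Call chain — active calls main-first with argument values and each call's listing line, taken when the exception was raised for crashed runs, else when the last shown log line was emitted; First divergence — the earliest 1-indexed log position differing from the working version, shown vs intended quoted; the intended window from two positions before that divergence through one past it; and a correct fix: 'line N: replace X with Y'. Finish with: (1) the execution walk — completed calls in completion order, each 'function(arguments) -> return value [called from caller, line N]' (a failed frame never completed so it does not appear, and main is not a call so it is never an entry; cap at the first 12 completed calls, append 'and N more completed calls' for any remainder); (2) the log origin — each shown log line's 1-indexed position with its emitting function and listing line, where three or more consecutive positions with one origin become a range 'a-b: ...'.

Answer: the defect is in gauge_drift at line 20.
Core observation: The two runs log identically and part ways only at the printed values.
Call chain: main.
First divergence: none; the two logs match at every position.
Execution walk:
  update_gauge([8, 5, 2, 4, 7, 5, 8]) -> 4  [called from collect_span, line 14]
  merge_totals(0, 10) -> 10  [called from merge_totals, line 4]
  merge_totals(1, 9) -> 10  [called from merge_totals, line 4]
  merge_totals(2, 7) -> 10  [called from merge_totals, line 4]
  merge_totals(3, 4) -> 10  [called from merge_totals, line 4]
  merge_totals(4, 0) -> 10  [called from collect_span, line 16]
  collect_span([8, 5, 2, 4, 7, 5, 8]) -> 10  [called from main, line 30]
  gauge_drift(10, 1) -> -2  [called from main, line 31]
Origin of each log line:
  1: logged in main at line 29
A correct fix: line 20: replace `!=` with `<`.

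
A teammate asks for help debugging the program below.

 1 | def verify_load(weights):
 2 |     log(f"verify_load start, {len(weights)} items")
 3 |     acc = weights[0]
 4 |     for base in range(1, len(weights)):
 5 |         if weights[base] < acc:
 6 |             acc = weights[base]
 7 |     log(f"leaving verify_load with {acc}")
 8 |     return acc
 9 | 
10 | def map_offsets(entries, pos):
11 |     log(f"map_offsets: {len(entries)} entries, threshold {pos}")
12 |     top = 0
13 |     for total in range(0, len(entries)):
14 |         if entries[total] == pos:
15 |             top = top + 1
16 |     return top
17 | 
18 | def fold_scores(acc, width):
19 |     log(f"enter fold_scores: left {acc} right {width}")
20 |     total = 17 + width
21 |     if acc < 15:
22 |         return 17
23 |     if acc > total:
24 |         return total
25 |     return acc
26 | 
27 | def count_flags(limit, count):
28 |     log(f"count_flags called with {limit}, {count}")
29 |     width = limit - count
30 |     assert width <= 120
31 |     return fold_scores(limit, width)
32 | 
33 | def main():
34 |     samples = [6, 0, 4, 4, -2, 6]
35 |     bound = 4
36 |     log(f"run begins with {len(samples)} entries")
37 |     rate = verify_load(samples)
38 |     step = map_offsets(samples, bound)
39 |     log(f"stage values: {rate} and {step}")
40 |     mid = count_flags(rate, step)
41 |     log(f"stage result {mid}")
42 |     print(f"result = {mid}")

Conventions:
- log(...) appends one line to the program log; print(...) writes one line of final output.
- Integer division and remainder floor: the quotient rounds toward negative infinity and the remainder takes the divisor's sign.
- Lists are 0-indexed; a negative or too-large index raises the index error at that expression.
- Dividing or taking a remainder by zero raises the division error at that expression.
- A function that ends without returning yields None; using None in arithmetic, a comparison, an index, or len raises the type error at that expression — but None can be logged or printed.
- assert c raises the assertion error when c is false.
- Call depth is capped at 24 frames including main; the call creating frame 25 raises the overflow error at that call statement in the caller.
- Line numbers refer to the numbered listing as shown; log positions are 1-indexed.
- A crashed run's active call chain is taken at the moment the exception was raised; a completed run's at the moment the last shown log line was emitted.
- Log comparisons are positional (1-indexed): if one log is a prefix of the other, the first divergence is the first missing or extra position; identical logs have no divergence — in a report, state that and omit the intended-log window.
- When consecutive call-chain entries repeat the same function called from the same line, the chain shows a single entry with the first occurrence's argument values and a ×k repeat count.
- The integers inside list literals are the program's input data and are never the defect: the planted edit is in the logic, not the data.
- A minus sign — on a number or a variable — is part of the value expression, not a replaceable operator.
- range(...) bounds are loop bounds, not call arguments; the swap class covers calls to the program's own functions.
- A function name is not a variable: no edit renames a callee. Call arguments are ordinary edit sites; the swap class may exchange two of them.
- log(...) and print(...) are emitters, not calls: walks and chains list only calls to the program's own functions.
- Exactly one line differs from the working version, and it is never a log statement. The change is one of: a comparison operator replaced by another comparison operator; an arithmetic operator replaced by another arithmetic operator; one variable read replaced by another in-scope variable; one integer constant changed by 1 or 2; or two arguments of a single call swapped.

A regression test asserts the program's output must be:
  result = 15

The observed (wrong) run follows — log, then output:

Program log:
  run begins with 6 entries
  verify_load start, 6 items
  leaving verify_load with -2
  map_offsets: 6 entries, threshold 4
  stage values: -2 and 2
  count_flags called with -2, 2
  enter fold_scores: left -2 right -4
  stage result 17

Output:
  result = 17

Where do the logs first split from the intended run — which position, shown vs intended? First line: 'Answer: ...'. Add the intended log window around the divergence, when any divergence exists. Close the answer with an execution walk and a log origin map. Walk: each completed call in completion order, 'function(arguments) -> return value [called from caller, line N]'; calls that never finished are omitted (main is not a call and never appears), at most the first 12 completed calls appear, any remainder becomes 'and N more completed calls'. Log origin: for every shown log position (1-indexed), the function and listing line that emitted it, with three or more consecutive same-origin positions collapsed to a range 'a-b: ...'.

Answer: at position 8 the run shows 'stage result 17' where the working version logs 'stage result 15'.
Intended log window:
  6: count_flags called with -2, 2
  7: enter fold_scores: left -2 right -4
  8: stage result 15
Execution walk:
  verify_load([6, 0, 4, 4, -2, 6]) -> -2  [called from main, line 37]
  map_offsets([6, 0, 4, 4, -2, 6], 4) -> 2  [called from main, line 38]
  fold_scores(-2, -4) -> 17  [called from count_flags, line 31]
  count_flags(-2, 2) -> 17  [called from main, line 40]
Log origins:
  1: logged in main at line 36
  2: logged in verify_load at line 2
  3: logged in verify_load at line 7
  4: logged in map_offsets at line 11
  5: logged in main at line 39
  6: logged in count_flags at line 28
  7: logged in fold_scores at line 19
  8: logged in main at line 41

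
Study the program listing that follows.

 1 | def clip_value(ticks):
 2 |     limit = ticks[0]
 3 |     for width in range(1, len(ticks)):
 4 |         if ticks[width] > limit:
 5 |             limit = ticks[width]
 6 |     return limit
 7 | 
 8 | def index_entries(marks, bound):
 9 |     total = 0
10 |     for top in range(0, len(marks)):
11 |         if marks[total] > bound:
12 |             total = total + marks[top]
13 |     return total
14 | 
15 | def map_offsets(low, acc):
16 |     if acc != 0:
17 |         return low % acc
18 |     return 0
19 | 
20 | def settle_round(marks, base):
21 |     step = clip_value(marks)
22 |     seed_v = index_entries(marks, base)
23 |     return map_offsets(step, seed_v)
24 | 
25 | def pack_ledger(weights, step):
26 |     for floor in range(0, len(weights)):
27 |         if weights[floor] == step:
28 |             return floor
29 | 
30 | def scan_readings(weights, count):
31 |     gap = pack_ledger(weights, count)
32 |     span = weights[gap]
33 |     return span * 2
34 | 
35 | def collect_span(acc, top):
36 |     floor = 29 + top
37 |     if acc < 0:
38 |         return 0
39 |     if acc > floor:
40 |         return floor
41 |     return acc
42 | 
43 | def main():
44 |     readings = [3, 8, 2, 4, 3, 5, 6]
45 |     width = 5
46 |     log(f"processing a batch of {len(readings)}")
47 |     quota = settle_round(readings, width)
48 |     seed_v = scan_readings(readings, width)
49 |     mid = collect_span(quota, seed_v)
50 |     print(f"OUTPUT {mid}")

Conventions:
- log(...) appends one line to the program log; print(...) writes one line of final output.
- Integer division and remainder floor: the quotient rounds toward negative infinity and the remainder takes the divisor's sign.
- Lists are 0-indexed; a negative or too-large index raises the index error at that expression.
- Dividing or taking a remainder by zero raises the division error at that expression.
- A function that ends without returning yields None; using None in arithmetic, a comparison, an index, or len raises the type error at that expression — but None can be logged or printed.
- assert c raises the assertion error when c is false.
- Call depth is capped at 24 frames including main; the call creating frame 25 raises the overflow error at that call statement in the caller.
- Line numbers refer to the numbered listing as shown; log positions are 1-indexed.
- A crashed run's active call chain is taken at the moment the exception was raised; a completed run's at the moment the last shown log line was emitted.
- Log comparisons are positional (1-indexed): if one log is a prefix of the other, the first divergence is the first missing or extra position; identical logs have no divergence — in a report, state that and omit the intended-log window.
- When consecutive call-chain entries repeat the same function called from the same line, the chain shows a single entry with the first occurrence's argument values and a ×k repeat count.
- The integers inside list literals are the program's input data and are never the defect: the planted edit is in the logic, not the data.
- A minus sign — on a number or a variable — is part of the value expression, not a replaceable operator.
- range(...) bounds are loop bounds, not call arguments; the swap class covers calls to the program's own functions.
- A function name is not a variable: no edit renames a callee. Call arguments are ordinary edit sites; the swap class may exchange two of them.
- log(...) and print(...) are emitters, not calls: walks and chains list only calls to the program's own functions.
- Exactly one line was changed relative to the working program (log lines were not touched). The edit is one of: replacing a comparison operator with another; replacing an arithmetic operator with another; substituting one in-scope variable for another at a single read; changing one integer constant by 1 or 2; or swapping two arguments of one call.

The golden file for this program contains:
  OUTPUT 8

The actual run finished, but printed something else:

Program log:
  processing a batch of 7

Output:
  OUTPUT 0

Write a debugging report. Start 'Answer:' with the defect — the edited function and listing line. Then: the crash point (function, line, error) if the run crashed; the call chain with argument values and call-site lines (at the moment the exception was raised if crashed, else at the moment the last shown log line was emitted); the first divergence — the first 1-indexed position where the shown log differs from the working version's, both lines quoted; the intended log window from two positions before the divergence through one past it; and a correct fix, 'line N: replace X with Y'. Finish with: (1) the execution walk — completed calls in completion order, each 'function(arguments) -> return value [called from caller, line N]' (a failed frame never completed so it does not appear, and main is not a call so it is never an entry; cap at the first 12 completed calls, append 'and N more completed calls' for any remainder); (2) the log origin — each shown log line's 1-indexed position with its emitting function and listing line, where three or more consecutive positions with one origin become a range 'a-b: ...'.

Answer: the defect is in index_entries at line 11.
Key fact: The two runs log identically and part ways only at the printed values.
Call chain: main.
First divergence: none; the two logs match at every position.
Execution walk:
  clip_value([3, 8, 2, 4, 3, 5, 6]) -> 8  [called from settle_round, line 21]
  index_entries([3, 8, 2, 4, 3, 5, 6], 5) -> 0  [called from settle_round, line 22]
  map_offsets(8, 0) -> 0  [called from settle_round, line 23]
  settle_round([3, 8, 2, 4, 3, 5, 6], 5) -> 0  [called from main, line 47]
  pack_ledger([3, 8, 2, 4, 3, 5, 6], 5) -> 5  [called from scan_readings, line 31]
  scan_readings([3, 8, 2, 4, 3, 5, 6], 5) -> 10  [called from main, line 48]
  collect_span(0, 10) -> 0  [called from main, line 49]
Log line origins:
  1 — main, line 46
A correct fix: line 11: replace `total` with `top`.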